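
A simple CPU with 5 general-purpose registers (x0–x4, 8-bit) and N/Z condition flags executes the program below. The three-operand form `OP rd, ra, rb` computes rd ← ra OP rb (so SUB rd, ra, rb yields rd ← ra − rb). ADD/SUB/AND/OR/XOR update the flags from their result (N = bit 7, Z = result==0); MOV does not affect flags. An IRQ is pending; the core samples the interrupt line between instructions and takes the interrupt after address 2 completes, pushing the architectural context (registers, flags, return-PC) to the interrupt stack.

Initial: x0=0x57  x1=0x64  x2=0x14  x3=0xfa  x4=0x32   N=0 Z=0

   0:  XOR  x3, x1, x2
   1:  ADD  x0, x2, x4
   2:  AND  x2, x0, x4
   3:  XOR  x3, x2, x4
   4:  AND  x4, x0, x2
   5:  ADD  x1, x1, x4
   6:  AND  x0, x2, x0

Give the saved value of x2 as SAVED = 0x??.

after  0: x0=0x57 x1=0x64 x2=0x14 x3=0x70 x4=0x32  N=0 Z=0
after  1: x0=0x46 x1=0x64 x2=0x14 x3=0x70 x4=0x32  N=0 Z=0
after  2: x0=0x46 x1=0x64 x2=0x02 x3=0x70 x4=0x32  N=0 Z=0
-- IRQ taken; context saved, return-PC = 3 --

SAVED = 0x02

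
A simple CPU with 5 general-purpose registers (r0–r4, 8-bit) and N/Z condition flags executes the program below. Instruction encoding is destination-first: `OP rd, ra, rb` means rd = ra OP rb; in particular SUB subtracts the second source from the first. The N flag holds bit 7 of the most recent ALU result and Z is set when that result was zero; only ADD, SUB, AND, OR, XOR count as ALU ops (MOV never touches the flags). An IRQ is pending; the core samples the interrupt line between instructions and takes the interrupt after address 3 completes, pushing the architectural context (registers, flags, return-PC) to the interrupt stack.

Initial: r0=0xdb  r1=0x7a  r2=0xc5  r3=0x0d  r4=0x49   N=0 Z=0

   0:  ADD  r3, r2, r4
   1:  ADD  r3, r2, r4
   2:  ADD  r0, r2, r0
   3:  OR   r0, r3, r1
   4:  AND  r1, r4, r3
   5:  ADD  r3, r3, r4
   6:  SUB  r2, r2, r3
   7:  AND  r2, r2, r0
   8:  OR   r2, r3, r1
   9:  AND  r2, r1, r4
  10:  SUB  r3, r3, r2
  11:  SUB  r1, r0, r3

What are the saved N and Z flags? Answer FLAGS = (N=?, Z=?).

after  0: r0=0xdb r1=0x7a r2=0xc5 r3=0x0e r4=0x49  N=0 Z=0
after  1: r0=0xdb r1=0x7a r2=0xc5 r3=0x0e r4=0x49  N=0 Z=0
after  2: r0=0xa0 r1=0x7a r2=0xc5 r3=0x0e r4=0x49  N=1 Z=0
after  3: r0=0x7e r1=0x7a r2=0xc5 r3=0x0e r4=0x49  N=0 Z=0
-- IRQ taken; context saved, return-PC = 4 --

FLAGS = (N=0, Z=0)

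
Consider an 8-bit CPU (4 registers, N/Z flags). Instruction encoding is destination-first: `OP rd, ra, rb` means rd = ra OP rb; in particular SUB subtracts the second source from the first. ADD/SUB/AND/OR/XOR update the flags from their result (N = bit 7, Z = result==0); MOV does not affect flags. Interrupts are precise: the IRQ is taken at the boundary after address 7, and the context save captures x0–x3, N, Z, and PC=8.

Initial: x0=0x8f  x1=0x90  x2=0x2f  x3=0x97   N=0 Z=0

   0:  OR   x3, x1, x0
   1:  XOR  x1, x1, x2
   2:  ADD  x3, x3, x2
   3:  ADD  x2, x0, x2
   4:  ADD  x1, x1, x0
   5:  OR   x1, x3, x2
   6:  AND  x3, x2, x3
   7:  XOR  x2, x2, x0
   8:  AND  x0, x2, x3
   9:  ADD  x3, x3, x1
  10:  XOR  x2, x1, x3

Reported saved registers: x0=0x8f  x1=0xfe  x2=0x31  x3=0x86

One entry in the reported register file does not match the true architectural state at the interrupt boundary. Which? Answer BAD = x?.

BAD = x3

after  0: x0=0x8f x1=0x90 x2=0x2f x3=0x9f  N=1 Z=0
after  1: x0=0x8f x1=0xbf x2=0x2f x3=0x9f  N=1 Z=0
after  2: x0=0x8f x1=0xbf x2=0x2f x3=0xce  N=1 Z=0
after  3: x0=0x8f x1=0xbf x2=0xbe x3=0xce  N=1 Z=0
after  4: x0=0x8f x1=0x4e x2=0xbe x3=0xce  N=0 Z=0
after  5: x0=0x8f x1=0xfe x2=0xbe x3=0xce  N=1 Z=0
after  6: x0=0x8f x1=0xfe x2=0xbe x3=0x8e  N=1 Z=0
after  7: x0=0x8f x1=0xfe x2=0x31 x3=0x8e  N=0 Z=0
-- IRQ taken; context saved, return-PC = 8 --
mismatch: x3: reported 0x86 vs actual 0x8e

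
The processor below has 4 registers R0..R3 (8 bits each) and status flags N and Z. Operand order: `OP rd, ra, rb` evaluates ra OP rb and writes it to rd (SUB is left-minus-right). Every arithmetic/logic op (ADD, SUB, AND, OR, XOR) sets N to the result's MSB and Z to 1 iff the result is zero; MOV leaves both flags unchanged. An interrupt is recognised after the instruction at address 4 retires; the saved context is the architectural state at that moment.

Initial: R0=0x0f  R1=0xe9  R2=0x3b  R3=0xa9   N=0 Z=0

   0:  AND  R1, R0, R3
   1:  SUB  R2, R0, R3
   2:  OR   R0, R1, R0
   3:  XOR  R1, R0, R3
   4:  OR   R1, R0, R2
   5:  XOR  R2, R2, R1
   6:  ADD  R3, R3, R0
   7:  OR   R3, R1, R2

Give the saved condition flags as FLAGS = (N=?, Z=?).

FLAGS = (N=0, Z=0)

after  0: R0=0x0f R1=0x09 R2=0x3b R3=0xa9  N=0 Z=0
after  1: R0=0x0f R1=0x09 R2=0x66 R3=0xa9  N=0 Z=0
after  2: R0=0x0f R1=0x09 R2=0x66 R3=0xa9  N=0 Z=0
after  3: R0=0x0f R1=0xa6 R2=0x66 R3=0xa9  N=1 Z=0
after  4: R0=0x0f R1=0x6f R2=0x66 R3=0xa9  N=0 Z=0
-- IRQ taken; context saved, return-PC = 5 --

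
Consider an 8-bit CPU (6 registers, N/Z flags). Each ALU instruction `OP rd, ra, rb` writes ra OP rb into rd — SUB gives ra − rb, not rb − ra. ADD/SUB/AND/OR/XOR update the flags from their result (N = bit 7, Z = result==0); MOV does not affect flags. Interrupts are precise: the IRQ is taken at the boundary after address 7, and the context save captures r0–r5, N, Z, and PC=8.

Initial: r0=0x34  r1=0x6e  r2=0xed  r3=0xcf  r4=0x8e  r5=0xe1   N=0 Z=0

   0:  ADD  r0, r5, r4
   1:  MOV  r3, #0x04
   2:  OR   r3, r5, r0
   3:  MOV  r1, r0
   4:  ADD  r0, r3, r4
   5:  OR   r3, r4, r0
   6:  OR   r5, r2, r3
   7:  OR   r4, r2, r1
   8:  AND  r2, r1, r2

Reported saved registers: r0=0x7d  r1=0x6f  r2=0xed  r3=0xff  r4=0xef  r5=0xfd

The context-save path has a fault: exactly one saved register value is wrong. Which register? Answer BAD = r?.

after  0: r0=0x6f r1=0x6e r2=0xed r3=0xcf r4=0x8e r5=0xe1  N=0 Z=0
after  1: r0=0x6f r1=0x6e r2=0xed r3=0x04 r4=0x8e r5=0xe1  N=0 Z=0
after  2: r0=0x6f r1=0x6e r2=0xed r3=0xef r4=0x8e r5=0xe1  N=1 Z=0
after  3: r0=0x6f r1=0x6f r2=0xed r3=0xef r4=0x8e r5=0xe1  N=1 Z=0
after  4: r0=0x7d r1=0x6f r2=0xed r3=0xef r4=0x8e r5=0xe1  N=0 Z=0
after  5: r0=0x7d r1=0x6f r2=0xed r3=0xff r4=0x8e r5=0xe1  N=1 Z=0
after  6: r0=0x7d r1=0x6f r2=0xed r3=0xff r4=0x8e r5=0xff  N=1 Z=0
after  7: r0=0x7d r1=0x6f r2=0xed r3=0xff r4=0xef r5=0xff  N=1 Z=0
-- IRQ taken; context saved, return-PC = 8 --
mismatch: r5: reported 0xfd vs actual 0xff

BAD = r5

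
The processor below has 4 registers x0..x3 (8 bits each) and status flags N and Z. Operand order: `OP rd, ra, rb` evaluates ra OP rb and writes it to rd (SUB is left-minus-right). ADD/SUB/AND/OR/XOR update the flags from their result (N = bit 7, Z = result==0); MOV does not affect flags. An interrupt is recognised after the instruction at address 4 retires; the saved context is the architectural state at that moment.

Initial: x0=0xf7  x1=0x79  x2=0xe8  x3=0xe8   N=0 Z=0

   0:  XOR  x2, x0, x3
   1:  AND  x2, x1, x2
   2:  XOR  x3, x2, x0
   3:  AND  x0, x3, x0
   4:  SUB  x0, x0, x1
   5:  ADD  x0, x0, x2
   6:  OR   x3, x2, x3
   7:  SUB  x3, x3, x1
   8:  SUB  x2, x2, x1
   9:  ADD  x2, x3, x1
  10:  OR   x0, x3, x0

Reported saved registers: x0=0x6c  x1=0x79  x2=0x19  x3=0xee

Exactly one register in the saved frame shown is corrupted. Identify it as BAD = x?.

after  0: x0=0xf7 x1=0x79 x2=0x1f x3=0xe8  N=0 Z=0
after  1: x0=0xf7 x1=0x79 x2=0x19 x3=0xe8  N=0 Z=0
after  2: x0=0xf7 x1=0x79 x2=0x19 x3=0xee  N=1 Z=0
after  3: x0=0xe6 x1=0x79 x2=0x19 x3=0xee  N=1 Z=0
after  4: x0=0x6d x1=0x79 x2=0x19 x3=0xee  N=0 Z=0
-- IRQ taken; context saved, return-PC = 5 --
mismatch: x0: reported 0x6c vs actual 0x6d

BAD = x0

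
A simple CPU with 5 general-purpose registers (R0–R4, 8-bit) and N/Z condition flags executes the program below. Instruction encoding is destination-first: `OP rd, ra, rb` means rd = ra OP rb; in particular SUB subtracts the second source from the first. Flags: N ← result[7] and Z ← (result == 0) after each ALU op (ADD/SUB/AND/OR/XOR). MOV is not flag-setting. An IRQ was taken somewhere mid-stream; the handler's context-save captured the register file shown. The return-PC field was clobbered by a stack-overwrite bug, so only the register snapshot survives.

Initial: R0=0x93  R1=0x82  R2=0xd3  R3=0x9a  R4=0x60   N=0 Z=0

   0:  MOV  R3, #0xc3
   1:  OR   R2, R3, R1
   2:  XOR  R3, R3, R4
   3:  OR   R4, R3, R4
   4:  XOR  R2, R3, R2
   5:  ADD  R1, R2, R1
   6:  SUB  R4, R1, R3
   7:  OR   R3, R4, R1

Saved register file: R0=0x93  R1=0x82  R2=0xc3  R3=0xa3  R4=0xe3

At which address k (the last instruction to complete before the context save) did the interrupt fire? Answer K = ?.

K = 3

after  0: R0=0x93 R1=0x82 R2=0xd3 R3=0xc3 R4=0x60  N=0 Z=0
after  1: R0=0x93 R1=0x82 R2=0xc3 R3=0xc3 R4=0x60  N=1 Z=0
after  2: R0=0x93 R1=0x82 R2=0xc3 R3=0xa3 R4=0x60  N=1 Z=0
after  3: R0=0x93 R1=0x82 R2=0xc3 R3=0xa3 R4=0xe3  N=1 Z=0
-- IRQ taken; context saved, return-PC = 4 --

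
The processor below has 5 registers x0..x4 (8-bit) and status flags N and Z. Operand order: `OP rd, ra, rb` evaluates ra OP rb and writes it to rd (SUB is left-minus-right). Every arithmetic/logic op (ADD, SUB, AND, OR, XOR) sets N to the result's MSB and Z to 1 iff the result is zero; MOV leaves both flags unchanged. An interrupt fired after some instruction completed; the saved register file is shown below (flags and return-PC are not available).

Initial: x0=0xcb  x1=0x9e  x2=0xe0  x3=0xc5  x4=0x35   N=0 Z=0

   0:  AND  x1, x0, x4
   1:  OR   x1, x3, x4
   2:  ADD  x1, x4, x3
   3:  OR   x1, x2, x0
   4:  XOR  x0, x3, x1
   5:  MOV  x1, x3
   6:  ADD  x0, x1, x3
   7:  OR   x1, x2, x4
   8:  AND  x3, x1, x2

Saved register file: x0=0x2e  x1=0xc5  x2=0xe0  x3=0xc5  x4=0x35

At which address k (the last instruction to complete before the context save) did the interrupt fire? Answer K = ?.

K = 5

after  0: x0=0xcb x1=0x01 x2=0xe0 x3=0xc5 x4=0x35  N=0 Z=0
after  1: x0=0xcb x1=0xf5 x2=0xe0 x3=0xc5 x4=0x35  N=1 Z=0
after  2: x0=0xcb x1=0xfa x2=0xe0 x3=0xc5 x4=0x35  N=1 Z=0
after  3: x0=0xcb x1=0xeb x2=0xe0 x3=0xc5 x4=0x35  N=1 Z=0
after  4: x0=0x2e x1=0xeb x2=0xe0 x3=0xc5 x4=0x35  N=0 Z=0
after  5: x0=0x2e x1=0xc5 x2=0xe0 x3=0xc5 x4=0x35  N=0 Z=0
-- IRQ taken; context saved, return-PC = 6 --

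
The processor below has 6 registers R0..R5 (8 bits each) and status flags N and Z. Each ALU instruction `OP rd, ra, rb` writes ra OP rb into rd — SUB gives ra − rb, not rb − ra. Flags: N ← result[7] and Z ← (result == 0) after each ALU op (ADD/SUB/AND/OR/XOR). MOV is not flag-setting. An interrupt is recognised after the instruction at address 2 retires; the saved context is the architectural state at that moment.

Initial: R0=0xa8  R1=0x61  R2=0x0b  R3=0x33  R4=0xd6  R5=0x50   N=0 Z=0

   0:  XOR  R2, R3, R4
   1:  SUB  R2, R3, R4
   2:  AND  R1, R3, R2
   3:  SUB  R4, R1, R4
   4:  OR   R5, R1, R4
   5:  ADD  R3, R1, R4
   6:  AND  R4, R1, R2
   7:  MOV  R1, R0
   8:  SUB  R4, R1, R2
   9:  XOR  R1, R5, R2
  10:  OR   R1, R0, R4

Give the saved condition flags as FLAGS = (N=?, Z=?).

FLAGS = (N=0, Z=0)

after  0: R0=0xa8 R1=0x61 R2=0xe5 R3=0x33 R4=0xd6 R5=0x50  N=1 Z=0
after  1: R0=0xa8 R1=0x61 R2=0x5d R3=0x33 R4=0xd6 R5=0x50  N=0 Z=0
after  2: R0=0xa8 R1=0x11 R2=0x5d R3=0x33 R4=0xd6 R5=0x50  N=0 Z=0
-- IRQ taken; context saved, return-PC = 3 --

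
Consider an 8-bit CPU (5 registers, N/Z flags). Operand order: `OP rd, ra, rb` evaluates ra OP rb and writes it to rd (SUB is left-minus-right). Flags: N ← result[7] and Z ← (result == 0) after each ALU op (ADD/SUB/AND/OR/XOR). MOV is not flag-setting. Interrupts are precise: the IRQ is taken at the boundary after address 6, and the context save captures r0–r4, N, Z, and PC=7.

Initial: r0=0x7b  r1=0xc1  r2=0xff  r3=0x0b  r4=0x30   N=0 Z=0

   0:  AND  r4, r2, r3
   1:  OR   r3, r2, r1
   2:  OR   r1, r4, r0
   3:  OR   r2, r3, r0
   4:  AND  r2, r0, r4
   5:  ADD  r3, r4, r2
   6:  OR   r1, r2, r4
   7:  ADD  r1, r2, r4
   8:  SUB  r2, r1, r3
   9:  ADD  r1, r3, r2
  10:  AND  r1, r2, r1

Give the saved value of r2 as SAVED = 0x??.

after  0: r0=0x7b r1=0xc1 r2=0xff r3=0x0b r4=0x0b  N=0 Z=0
after  1: r0=0x7b r1=0xc1 r2=0xff r3=0xff r4=0x0b  N=1 Z=0
after  2: r0=0x7b r1=0x7b r2=0xff r3=0xff r4=0x0b  N=0 Z=0
after  3: r0=0x7b r1=0x7b r2=0xff r3=0xff r4=0x0b  N=1 Z=0
after  4: r0=0x7b r1=0x7b r2=0x0b r3=0xff r4=0x0b  N=0 Z=0
after  5: r0=0x7b r1=0x7b r2=0x0b r3=0x16 r4=0x0b  N=0 Z=0
after  6: r0=0x7b r1=0x0b r2=0x0b r3=0x16 r4=0x0b  N=0 Z=0
-- IRQ taken; context saved, return-PC = 7 --

SAVED = 0x0b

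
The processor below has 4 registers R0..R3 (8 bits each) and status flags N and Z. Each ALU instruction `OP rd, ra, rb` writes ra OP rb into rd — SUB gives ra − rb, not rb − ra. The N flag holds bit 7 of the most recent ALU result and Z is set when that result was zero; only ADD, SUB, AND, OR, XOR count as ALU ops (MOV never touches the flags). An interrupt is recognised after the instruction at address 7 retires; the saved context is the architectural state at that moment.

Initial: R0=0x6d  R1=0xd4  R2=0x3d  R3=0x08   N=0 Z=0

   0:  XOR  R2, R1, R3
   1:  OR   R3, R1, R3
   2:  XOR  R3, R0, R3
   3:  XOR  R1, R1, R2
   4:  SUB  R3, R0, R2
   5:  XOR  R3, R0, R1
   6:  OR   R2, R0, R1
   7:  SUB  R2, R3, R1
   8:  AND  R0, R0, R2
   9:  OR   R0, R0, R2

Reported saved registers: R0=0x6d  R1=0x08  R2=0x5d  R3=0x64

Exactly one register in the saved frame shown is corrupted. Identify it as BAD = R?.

after  0: R0=0x6d R1=0xd4 R2=0xdc R3=0x08  N=1 Z=0
after  1: R0=0x6d R1=0xd4 R2=0xdc R3=0xdc  N=1 Z=0
after  2: R0=0x6d R1=0xd4 R2=0xdc R3=0xb1  N=1 Z=0
after  3: R0=0x6d R1=0x08 R2=0xdc R3=0xb1  N=0 Z=0
after  4: R0=0x6d R1=0x08 R2=0xdc R3=0x91  N=1 Z=0
after  5: R0=0x6d R1=0x08 R2=0xdc R3=0x65  N=0 Z=0
after  6: R0=0x6d R1=0x08 R2=0x6d R3=0x65  N=0 Z=0
after  7: R0=0x6d R1=0x08 R2=0x5d R3=0x65  N=0 Z=0
-- IRQ taken; context saved, return-PC = 8 --
mismatch: R3: reported 0x64 vs actual 0x65

BAD = R3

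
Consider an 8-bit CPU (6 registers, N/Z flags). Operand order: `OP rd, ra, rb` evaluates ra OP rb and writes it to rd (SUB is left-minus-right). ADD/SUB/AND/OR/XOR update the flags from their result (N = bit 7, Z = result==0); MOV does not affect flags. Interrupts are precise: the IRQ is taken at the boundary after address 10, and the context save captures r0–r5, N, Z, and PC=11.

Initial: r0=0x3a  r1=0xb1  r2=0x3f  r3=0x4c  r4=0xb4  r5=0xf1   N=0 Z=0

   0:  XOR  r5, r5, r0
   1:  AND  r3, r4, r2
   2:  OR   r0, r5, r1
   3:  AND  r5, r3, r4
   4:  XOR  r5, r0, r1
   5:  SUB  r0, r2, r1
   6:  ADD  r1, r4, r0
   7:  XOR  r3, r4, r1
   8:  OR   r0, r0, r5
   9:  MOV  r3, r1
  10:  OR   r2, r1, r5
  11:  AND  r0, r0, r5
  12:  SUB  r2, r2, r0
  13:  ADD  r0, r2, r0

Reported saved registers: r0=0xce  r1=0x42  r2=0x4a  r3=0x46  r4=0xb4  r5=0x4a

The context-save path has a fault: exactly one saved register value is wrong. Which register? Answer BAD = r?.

BAD = r3

after  0: r0=0x3a r1=0xb1 r2=0x3f r3=0x4c r4=0xb4 r5=0xcb  N=1 Z=0
after  1: r0=0x3a r1=0xb1 r2=0x3f r3=0x34 r4=0xb4 r5=0xcb  N=0 Z=0
after  2: r0=0xfb r1=0xb1 r2=0x3f r3=0x34 r4=0xb4 r5=0xcb  N=1 Z=0
after  3: r0=0xfb r1=0xb1 r2=0x3f r3=0x34 r4=0xb4 r5=0x34  N=0 Z=0
after  4: r0=0xfb r1=0xb1 r2=0x3f r3=0x34 r4=0xb4 r5=0x4a  N=0 Z=0
after  5: r0=0x8e r1=0xb1 r2=0x3f r3=0x34 r4=0xb4 r5=0x4a  N=1 Z=0
after  6: r0=0x8e r1=0x42 r2=0x3f r3=0x34 r4=0xb4 r5=0x4a  N=0 Z=0
after  7: r0=0x8e r1=0x42 r2=0x3f r3=0xf6 r4=0xb4 r5=0x4a  N=1 Z=0
after  8: r0=0xce r1=0x42 r2=0x3f r3=0xf6 r4=0xb4 r5=0x4a  N=1 Z=0
after  9: r0=0xce r1=0x42 r2=0x3f r3=0x42 r4=0xb4 r5=0x4a  N=1 Z=0
after 10: r0=0xce r1=0x42 r2=0x4a r3=0x42 r4=0xb4 r5=0x4a  N=0 Z=0
-- IRQ taken; context saved, return-PC = 11 --
mismatch: r3: reported 0x46 vs actual 0x42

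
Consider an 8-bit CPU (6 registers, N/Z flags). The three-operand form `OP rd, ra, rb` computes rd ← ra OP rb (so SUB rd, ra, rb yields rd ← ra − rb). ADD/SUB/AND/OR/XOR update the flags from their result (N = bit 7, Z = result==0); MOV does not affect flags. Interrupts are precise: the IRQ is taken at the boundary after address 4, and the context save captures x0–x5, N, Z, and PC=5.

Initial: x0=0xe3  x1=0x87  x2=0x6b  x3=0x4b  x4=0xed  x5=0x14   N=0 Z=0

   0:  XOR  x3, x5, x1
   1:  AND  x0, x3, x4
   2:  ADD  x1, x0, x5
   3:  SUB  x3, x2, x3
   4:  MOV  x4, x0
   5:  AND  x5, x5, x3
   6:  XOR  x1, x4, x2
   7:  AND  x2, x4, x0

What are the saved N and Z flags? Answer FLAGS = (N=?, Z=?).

after  0: x0=0xe3 x1=0x87 x2=0x6b x3=0x93 x4=0xed x5=0x14  N=1 Z=0
after  1: x0=0x81 x1=0x87 x2=0x6b x3=0x93 x4=0xed x5=0x14  N=1 Z=0
after  2: x0=0x81 x1=0x95 x2=0x6b x3=0x93 x4=0xed x5=0x14  N=1 Z=0
after  3: x0=0x81 x1=0x95 x2=0x6b x3=0xd8 x4=0xed x5=0x14  N=1 Z=0
after  4: x0=0x81 x1=0x95 x2=0x6b x3=0xd8 x4=0x81 x5=0x14  N=1 Z=0
-- IRQ taken; context saved, return-PC = 5 --

FLAGS = (N=1, Z=0)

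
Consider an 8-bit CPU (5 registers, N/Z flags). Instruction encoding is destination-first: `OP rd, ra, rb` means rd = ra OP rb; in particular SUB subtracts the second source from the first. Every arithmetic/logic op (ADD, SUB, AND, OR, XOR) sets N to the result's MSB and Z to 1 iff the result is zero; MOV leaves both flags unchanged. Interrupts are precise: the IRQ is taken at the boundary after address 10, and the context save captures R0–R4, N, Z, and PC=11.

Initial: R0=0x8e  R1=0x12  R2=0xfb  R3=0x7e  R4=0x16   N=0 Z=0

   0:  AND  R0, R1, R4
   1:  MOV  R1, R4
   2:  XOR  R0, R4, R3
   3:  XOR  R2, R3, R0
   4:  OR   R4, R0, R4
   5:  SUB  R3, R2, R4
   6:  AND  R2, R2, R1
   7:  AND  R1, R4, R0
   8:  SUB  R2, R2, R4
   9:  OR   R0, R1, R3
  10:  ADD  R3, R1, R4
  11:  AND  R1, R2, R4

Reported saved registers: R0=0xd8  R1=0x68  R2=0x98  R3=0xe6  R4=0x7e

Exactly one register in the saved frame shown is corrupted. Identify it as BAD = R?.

after  0: R0=0x12 R1=0x12 R2=0xfb R3=0x7e R4=0x16  N=0 Z=0
after  1: R0=0x12 R1=0x16 R2=0xfb R3=0x7e R4=0x16  N=0 Z=0
after  2: R0=0x68 R1=0x16 R2=0xfb R3=0x7e R4=0x16  N=0 Z=0
after  3: R0=0x68 R1=0x16 R2=0x16 R3=0x7e R4=0x16  N=0 Z=0
after  4: R0=0x68 R1=0x16 R2=0x16 R3=0x7e R4=0x7e  N=0 Z=0
after  5: R0=0x68 R1=0x16 R2=0x16 R3=0x98 R4=0x7e  N=1 Z=0
after  6: R0=0x68 R1=0x16 R2=0x16 R3=0x98 R4=0x7e  N=0 Z=0
after  7: R0=0x68 R1=0x68 R2=0x16 R3=0x98 R4=0x7e  N=0 Z=0
after  8: R0=0x68 R1=0x68 R2=0x98 R3=0x98 R4=0x7e  N=1 Z=0
after  9: R0=0xf8 R1=0x68 R2=0x98 R3=0x98 R4=0x7e  N=1 Z=0
after 10: R0=0xf8 R1=0x68 R2=0x98 R3=0xe6 R4=0x7e  N=1 Z=0
-- IRQ taken; context saved, return-PC = 11 --
mismatch: R0: reported 0xd8 vs actual 0xf8

BAD = R0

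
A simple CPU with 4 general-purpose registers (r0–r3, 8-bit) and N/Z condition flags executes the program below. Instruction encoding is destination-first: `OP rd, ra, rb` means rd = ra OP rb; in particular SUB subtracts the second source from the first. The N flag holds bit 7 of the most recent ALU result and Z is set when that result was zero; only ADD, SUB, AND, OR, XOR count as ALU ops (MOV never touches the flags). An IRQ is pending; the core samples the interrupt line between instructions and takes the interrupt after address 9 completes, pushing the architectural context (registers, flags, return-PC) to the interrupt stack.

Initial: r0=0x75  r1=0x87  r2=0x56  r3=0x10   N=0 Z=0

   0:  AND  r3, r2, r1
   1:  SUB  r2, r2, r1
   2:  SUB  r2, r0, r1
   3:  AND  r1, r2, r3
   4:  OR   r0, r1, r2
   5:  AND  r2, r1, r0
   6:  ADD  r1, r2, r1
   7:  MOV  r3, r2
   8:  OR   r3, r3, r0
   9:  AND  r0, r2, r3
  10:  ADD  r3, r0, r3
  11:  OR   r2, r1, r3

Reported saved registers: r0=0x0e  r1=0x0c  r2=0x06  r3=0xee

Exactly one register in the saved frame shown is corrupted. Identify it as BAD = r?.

BAD = r0

after  0: r0=0x75 r1=0x87 r2=0x56 r3=0x06  N=0 Z=0
after  1: r0=0x75 r1=0x87 r2=0xcf r3=0x06  N=1 Z=0
after  2: r0=0x75 r1=0x87 r2=0xee r3=0x06  N=1 Z=0
after  3: r0=0x75 r1=0x06 r2=0xee r3=0x06  N=0 Z=0
after  4: r0=0xee r1=0x06 r2=0xee r3=0x06  N=1 Z=0
after  5: r0=0xee r1=0x06 r2=0x06 r3=0x06  N=0 Z=0
after  6: r0=0xee r1=0x0c r2=0x06 r3=0x06  N=0 Z=0
after  7: r0=0xee r1=0x0c r2=0x06 r3=0x06  N=0 Z=0
after  8: r0=0xee r1=0x0c r2=0x06 r3=0xee  N=1 Z=0
after  9: r0=0x06 r1=0x0c r2=0x06 r3=0xee  N=0 Z=0
-- IRQ taken; context saved, return-PC = 10 --
mismatch: r0: reported 0x0e vs actual 0x06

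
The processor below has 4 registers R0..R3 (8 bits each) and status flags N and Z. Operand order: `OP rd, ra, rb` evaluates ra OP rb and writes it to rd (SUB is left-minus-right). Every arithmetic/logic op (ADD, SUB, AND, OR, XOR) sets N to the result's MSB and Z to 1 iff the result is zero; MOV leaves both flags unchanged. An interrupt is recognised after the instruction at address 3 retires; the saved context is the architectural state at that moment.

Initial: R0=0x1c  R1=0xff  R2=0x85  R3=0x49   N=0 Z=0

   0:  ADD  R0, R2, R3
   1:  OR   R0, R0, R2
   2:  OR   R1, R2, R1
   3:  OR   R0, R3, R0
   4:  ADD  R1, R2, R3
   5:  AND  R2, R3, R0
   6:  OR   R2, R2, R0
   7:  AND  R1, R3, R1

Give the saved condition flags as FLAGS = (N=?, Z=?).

after  0: R0=0xce R1=0xff R2=0x85 R3=0x49  N=1 Z=0
after  1: R0=0xcf R1=0xff R2=0x85 R3=0x49  N=1 Z=0
after  2: R0=0xcf R1=0xff R2=0x85 R3=0x49  N=1 Z=0
after  3: R0=0xcf R1=0xff R2=0x85 R3=0x49  N=1 Z=0
-- IRQ taken; context saved, return-PC = 4 --

FLAGS = (N=1, Z=0)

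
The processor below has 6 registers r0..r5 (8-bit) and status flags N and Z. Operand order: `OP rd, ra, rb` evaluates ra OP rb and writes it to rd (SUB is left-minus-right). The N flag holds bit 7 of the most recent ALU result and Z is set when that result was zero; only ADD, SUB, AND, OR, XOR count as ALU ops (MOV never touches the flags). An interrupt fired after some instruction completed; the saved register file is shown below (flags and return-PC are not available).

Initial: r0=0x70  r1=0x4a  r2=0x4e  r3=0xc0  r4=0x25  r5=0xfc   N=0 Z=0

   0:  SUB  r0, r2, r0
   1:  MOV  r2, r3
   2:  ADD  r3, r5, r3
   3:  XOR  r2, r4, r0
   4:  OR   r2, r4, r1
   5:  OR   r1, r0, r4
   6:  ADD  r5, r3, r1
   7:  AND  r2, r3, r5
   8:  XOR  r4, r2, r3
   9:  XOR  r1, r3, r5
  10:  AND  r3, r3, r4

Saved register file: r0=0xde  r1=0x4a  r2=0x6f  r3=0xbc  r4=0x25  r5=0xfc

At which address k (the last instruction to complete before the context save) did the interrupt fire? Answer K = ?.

K = 4

after  0: r0=0xde r1=0x4a r2=0x4e r3=0xc0 r4=0x25 r5=0xfc  N=1 Z=0
after  1: r0=0xde r1=0x4a r2=0xc0 r3=0xc0 r4=0x25 r5=0xfc  N=1 Z=0
after  2: r0=0xde r1=0x4a r2=0xc0 r3=0xbc r4=0x25 r5=0xfc  N=1 Z=0
after  3: r0=0xde r1=0x4a r2=0xfb r3=0xbc r4=0x25 r5=0xfc  N=1 Z=0
after  4: r0=0xde r1=0x4a r2=0x6f r3=0xbc r4=0x25 r5=0xfc  N=0 Z=0
-- IRQ taken; context saved, return-PC = 5 --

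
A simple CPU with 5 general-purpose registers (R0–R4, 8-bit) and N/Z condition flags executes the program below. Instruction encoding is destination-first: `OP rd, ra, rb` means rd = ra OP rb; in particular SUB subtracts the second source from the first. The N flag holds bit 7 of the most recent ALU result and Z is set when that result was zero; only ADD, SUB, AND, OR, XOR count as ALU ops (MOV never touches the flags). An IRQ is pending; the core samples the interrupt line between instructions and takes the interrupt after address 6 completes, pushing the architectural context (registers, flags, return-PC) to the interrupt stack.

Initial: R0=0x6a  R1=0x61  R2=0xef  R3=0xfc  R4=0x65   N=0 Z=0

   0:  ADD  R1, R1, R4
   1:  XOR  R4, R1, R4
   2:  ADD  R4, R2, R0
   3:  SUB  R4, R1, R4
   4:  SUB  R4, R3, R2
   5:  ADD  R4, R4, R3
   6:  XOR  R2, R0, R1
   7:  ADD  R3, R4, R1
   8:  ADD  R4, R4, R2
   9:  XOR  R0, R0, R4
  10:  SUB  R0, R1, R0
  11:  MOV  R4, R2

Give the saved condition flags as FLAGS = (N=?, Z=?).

after  0: R0=0x6a R1=0xc6 R2=0xef R3=0xfc R4=0x65  N=1 Z=0
after  1: R0=0x6a R1=0xc6 R2=0xef R3=0xfc R4=0xa3  N=1 Z=0
after  2: R0=0x6a R1=0xc6 R2=0xef R3=0xfc R4=0x59  N=0 Z=0
after  3: R0=0x6a R1=0xc6 R2=0xef R3=0xfc R4=0x6d  N=0 Z=0
after  4: R0=0x6a R1=0xc6 R2=0xef R3=0xfc R4=0x0d  N=0 Z=0
after  5: R0=0x6a R1=0xc6 R2=0xef R3=0xfc R4=0x09  N=0 Z=0
after  6: R0=0x6a R1=0xc6 R2=0xac R3=0xfc R4=0x09  N=1 Z=0
-- IRQ taken; context saved, return-PC = 7 --

FLAGS = (N=1, Z=0)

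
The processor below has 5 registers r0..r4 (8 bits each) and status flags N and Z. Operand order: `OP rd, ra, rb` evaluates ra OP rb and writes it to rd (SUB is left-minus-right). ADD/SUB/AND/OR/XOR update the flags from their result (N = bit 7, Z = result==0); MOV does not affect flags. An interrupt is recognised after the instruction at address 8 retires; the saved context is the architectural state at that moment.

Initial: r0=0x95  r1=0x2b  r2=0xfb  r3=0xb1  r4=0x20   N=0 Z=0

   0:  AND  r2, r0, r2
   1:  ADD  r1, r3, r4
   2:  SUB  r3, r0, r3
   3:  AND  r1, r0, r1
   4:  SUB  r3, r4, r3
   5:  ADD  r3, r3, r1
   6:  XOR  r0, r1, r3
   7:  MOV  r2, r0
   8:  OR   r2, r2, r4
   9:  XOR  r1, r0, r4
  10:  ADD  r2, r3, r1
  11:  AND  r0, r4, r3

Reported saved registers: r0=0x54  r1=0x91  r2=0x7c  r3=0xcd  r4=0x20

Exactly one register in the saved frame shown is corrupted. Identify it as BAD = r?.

BAD = r0

after  0: r0=0x95 r1=0x2b r2=0x91 r3=0xb1 r4=0x20  N=1 Z=0
after  1: r0=0x95 r1=0xd1 r2=0x91 r3=0xb1 r4=0x20  N=1 Z=0
after  2: r0=0x95 r1=0xd1 r2=0x91 r3=0xe4 r4=0x20  N=1 Z=0
after  3: r0=0x95 r1=0x91 r2=0x91 r3=0xe4 r4=0x20  N=1 Z=0
after  4: r0=0x95 r1=0x91 r2=0x91 r3=0x3c r4=0x20  N=0 Z=0
after  5: r0=0x95 r1=0x91 r2=0x91 r3=0xcd r4=0x20  N=1 Z=0
after  6: r0=0x5c r1=0x91 r2=0x91 r3=0xcd r4=0x20  N=0 Z=0
after  7: r0=0x5c r1=0x91 r2=0x5c r3=0xcd r4=0x20  N=0 Z=0
after  8: r0=0x5c r1=0x91 r2=0x7c r3=0xcd r4=0x20  N=0 Z=0
-- IRQ taken; context saved, return-PC = 9 --
mismatch: r0: reported 0x54 vs actual 0x5c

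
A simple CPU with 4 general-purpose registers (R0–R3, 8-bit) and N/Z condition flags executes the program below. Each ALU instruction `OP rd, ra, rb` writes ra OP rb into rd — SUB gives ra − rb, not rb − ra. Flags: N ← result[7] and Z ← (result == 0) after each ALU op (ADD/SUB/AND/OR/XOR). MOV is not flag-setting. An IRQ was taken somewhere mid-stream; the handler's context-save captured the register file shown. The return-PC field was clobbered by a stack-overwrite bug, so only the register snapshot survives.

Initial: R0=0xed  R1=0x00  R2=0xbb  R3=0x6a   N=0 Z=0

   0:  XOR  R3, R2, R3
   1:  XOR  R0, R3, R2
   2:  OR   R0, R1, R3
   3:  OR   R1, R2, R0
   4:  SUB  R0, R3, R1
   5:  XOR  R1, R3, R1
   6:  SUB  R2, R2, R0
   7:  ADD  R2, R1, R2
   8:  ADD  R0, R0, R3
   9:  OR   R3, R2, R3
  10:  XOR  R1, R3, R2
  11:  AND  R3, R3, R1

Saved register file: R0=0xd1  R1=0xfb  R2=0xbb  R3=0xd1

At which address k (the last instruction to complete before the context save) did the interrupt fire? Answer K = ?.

K = 3

after  0: R0=0xed R1=0x00 R2=0xbb R3=0xd1  N=1 Z=0
after  1: R0=0x6a R1=0x00 R2=0xbb R3=0xd1  N=0 Z=0
after  2: R0=0xd1 R1=0x00 R2=0xbb R3=0xd1  N=1 Z=0
after  3: R0=0xd1 R1=0xfb R2=0xbb R3=0xd1  N=1 Z=0
-- IRQ taken; context saved, return-PC = 4 --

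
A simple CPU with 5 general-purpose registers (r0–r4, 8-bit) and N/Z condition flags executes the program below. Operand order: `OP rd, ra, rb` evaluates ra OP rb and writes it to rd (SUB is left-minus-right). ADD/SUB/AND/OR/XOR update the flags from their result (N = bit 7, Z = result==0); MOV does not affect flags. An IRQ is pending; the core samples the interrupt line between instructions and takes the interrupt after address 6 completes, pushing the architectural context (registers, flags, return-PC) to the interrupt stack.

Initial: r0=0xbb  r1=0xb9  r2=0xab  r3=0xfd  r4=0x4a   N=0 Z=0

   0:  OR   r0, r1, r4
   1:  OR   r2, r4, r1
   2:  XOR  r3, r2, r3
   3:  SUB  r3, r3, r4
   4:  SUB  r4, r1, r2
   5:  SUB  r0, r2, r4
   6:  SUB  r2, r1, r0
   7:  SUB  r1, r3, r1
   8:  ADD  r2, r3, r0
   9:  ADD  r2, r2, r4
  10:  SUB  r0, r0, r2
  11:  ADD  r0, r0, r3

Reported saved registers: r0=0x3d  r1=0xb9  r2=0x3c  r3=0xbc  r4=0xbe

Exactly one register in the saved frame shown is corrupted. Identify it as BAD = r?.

BAD = r2

after  0: r0=0xfb r1=0xb9 r2=0xab r3=0xfd r4=0x4a  N=1 Z=0
after  1: r0=0xfb r1=0xb9 r2=0xfb r3=0xfd r4=0x4a  N=1 Z=0
after  2: r0=0xfb r1=0xb9 r2=0xfb r3=0x06 r4=0x4a  N=0 Z=0
after  3: r0=0xfb r1=0xb9 r2=0xfb r3=0xbc r4=0x4a  N=1 Z=0
after  4: r0=0xfb r1=0xb9 r2=0xfb r3=0xbc r4=0xbe  N=1 Z=0
after  5: r0=0x3d r1=0xb9 r2=0xfb r3=0xbc r4=0xbe  N=0 Z=0
after  6: r0=0x3d r1=0xb9 r2=0x7c r3=0xbc r4=0xbe  N=0 Z=0
-- IRQ taken; context saved, return-PC = 7 --
mismatch: r2: reported 0x3c vs actual 0x7c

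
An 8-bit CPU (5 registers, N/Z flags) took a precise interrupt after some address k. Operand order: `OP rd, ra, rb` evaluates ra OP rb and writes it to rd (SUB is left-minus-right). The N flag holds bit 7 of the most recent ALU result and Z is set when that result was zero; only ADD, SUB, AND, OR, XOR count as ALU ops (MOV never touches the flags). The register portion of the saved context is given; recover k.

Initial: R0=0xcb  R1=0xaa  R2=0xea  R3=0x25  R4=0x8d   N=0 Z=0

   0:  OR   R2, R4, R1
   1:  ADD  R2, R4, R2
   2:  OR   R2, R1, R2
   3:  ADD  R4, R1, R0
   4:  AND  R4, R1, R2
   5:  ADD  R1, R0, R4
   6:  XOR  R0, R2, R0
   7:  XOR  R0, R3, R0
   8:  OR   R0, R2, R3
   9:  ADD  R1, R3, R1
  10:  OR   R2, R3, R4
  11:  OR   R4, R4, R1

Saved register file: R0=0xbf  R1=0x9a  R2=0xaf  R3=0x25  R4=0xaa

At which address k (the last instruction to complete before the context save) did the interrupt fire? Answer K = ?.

after  0: R0=0xcb R1=0xaa R2=0xaf R3=0x25 R4=0x8d  N=1 Z=0
after  1: R0=0xcb R1=0xaa R2=0x3c R3=0x25 R4=0x8d  N=0 Z=0
after  2: R0=0xcb R1=0xaa R2=0xbe R3=0x25 R4=0x8d  N=1 Z=0
after  3: R0=0xcb R1=0xaa R2=0xbe R3=0x25 R4=0x75  N=0 Z=0
after  4: R0=0xcb R1=0xaa R2=0xbe R3=0x25 R4=0xaa  N=1 Z=0
after  5: R0=0xcb R1=0x75 R2=0xbe R3=0x25 R4=0xaa  N=0 Z=0
after  6: R0=0x75 R1=0x75 R2=0xbe R3=0x25 R4=0xaa  N=0 Z=0
after  7: R0=0x50 R1=0x75 R2=0xbe R3=0x25 R4=0xaa  N=0 Z=0
after  8: R0=0xbf R1=0x75 R2=0xbe R3=0x25 R4=0xaa  N=1 Z=0
after  9: R0=0xbf R1=0x9a R2=0xbe R3=0x25 R4=0xaa  N=1 Z=0
after 10: R0=0xbf R1=0x9a R2=0xaf R3=0x25 R4=0xaa  N=1 Z=0
-- IRQ taken; context saved, return-PC = 11 --

K = 10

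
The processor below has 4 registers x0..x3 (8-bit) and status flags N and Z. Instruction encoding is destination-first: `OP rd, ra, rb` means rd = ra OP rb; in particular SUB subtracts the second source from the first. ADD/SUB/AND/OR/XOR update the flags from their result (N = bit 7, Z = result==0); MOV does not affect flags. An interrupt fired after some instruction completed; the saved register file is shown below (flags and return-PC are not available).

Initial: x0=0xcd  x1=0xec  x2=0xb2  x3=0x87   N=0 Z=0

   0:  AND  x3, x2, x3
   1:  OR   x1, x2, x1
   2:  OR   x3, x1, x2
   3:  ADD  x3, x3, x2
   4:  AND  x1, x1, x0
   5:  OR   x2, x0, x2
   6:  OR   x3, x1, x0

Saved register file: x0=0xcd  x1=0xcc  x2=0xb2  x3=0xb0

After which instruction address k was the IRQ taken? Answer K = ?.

K = 4

after  0: x0=0xcd x1=0xec x2=0xb2 x3=0x82  N=1 Z=0
after  1: x0=0xcd x1=0xfe x2=0xb2 x3=0x82  N=1 Z=0
after  2: x0=0xcd x1=0xfe x2=0xb2 x3=0xfe  N=1 Z=0
after  3: x0=0xcd x1=0xfe x2=0xb2 x3=0xb0  N=1 Z=0
after  4: x0=0xcd x1=0xcc x2=0xb2 x3=0xb0  N=1 Z=0
-- IRQ taken; context saved, return-PC = 5 --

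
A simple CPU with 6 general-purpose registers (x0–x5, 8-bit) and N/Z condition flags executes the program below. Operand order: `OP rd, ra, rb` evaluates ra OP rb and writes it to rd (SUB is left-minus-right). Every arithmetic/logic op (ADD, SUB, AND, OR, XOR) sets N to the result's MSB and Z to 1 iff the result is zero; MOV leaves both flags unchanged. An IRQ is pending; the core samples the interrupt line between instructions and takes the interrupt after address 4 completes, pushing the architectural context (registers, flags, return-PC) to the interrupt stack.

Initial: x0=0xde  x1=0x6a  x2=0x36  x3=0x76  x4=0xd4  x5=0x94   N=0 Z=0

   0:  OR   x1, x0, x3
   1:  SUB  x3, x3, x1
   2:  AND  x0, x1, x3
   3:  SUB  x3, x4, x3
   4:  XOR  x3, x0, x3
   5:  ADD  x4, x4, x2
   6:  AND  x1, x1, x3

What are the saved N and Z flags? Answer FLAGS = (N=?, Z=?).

after  0: x0=0xde x1=0xfe x2=0x36 x3=0x76 x4=0xd4 x5=0x94  N=1 Z=0
after  1: x0=0xde x1=0xfe x2=0x36 x3=0x78 x4=0xd4 x5=0x94  N=0 Z=0
after  2: x0=0x78 x1=0xfe x2=0x36 x3=0x78 x4=0xd4 x5=0x94  N=0 Z=0
after  3: x0=0x78 x1=0xfe x2=0x36 x3=0x5c x4=0xd4 x5=0x94  N=0 Z=0
after  4: x0=0x78 x1=0xfe x2=0x36 x3=0x24 x4=0xd4 x5=0x94  N=0 Z=0
-- IRQ taken; context saved, return-PC = 5 --

FLAGS = (N=0, Z=0)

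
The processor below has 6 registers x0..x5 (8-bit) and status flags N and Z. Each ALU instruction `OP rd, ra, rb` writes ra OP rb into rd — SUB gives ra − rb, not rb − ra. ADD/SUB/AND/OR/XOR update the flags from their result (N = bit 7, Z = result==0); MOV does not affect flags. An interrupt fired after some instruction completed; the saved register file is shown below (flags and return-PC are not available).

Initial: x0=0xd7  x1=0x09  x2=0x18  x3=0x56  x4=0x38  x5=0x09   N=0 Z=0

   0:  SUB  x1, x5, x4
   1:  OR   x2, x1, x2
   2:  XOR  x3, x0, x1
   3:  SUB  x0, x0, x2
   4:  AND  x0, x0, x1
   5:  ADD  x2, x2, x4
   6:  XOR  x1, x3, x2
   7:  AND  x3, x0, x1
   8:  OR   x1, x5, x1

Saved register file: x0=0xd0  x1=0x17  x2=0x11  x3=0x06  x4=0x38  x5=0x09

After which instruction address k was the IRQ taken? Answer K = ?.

after  0: x0=0xd7 x1=0xd1 x2=0x18 x3=0x56 x4=0x38 x5=0x09  N=1 Z=0
after  1: x0=0xd7 x1=0xd1 x2=0xd9 x3=0x56 x4=0x38 x5=0x09  N=1 Z=0
after  2: x0=0xd7 x1=0xd1 x2=0xd9 x3=0x06 x4=0x38 x5=0x09  N=0 Z=0
after  3: x0=0xfe x1=0xd1 x2=0xd9 x3=0x06 x4=0x38 x5=0x09  N=1 Z=0
after  4: x0=0xd0 x1=0xd1 x2=0xd9 x3=0x06 x4=0x38 x5=0x09  N=1 Z=0
after  5: x0=0xd0 x1=0xd1 x2=0x11 x3=0x06 x4=0x38 x5=0x09  N=0 Z=0
after  6: x0=0xd0 x1=0x17 x2=0x11 x3=0x06 x4=0x38 x5=0x09  N=0 Z=0
-- IRQ taken; context saved, return-PC = 7 --

K = 6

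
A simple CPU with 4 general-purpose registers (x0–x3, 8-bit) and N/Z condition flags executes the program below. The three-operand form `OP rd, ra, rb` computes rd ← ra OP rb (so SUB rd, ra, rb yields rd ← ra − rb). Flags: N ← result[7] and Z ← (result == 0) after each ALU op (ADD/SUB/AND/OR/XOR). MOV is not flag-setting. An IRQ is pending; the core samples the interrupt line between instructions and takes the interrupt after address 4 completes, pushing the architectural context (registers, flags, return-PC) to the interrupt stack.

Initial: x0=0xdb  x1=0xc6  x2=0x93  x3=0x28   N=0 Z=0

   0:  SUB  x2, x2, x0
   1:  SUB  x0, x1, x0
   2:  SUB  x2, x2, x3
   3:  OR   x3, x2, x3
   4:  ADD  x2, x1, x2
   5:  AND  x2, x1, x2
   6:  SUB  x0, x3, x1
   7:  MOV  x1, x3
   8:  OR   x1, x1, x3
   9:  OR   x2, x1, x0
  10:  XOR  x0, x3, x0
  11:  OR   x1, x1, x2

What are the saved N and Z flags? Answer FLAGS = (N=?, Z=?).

FLAGS = (N=0, Z=0)

after  0: x0=0xdb x1=0xc6 x2=0xb8 x3=0x28  N=1 Z=0
after  1: x0=0xeb x1=0xc6 x2=0xb8 x3=0x28  N=1 Z=0
after  2: x0=0xeb x1=0xc6 x2=0x90 x3=0x28  N=1 Z=0
after  3: x0=0xeb x1=0xc6 x2=0x90 x3=0xb8  N=1 Z=0
after  4: x0=0xeb x1=0xc6 x2=0x56 x3=0xb8  N=0 Z=0
-- IRQ taken; context saved, return-PC = 5 --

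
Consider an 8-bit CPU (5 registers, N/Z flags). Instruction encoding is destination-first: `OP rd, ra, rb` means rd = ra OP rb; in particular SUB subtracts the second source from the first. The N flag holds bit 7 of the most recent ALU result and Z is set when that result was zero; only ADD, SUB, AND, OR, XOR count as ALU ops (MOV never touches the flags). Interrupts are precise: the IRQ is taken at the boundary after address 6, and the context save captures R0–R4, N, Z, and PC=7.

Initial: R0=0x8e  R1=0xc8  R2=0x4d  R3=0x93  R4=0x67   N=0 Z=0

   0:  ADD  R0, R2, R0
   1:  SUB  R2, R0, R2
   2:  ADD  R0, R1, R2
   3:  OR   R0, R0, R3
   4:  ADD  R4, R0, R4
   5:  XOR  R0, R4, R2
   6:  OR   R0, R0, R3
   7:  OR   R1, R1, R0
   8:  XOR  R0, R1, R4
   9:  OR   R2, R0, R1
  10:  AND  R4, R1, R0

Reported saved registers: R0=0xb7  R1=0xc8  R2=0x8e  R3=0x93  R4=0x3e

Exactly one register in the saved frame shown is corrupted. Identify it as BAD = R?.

BAD = R0

after  0: R0=0xdb R1=0xc8 R2=0x4d R3=0x93 R4=0x67  N=1 Z=0
after  1: R0=0xdb R1=0xc8 R2=0x8e R3=0x93 R4=0x67  N=1 Z=0
after  2: R0=0x56 R1=0xc8 R2=0x8e R3=0x93 R4=0x67  N=0 Z=0
after  3: R0=0xd7 R1=0xc8 R2=0x8e R3=0x93 R4=0x67  N=1 Z=0
after  4: R0=0xd7 R1=0xc8 R2=0x8e R3=0x93 R4=0x3e  N=0 Z=0
after  5: R0=0xb0 R1=0xc8 R2=0x8e R3=0x93 R4=0x3e  N=1 Z=0
after  6: R0=0xb3 R1=0xc8 R2=0x8e R3=0x93 R4=0x3e  N=1 Z=0
-- IRQ taken; context saved, return-PC = 7 --
mismatch: R0: reported 0xb7 vs actual 0xb3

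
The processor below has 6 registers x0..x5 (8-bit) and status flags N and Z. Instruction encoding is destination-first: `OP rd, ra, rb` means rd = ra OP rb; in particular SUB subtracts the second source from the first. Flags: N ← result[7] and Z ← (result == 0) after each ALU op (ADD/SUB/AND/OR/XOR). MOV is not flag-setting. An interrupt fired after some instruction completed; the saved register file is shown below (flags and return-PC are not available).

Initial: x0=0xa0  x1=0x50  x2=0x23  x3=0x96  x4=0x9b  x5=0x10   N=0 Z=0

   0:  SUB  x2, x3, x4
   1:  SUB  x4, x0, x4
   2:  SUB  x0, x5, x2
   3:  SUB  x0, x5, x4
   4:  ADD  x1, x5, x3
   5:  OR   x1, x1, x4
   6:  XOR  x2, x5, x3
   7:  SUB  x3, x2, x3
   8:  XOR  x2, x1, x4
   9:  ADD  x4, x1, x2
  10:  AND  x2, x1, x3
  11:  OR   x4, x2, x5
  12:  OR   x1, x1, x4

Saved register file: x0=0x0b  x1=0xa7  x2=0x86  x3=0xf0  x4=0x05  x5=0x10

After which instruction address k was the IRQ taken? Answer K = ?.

after  0: x0=0xa0 x1=0x50 x2=0xfb x3=0x96 x4=0x9b x5=0x10  N=1 Z=0
after  1: x0=0xa0 x1=0x50 x2=0xfb x3=0x96 x4=0x05 x5=0x10  N=0 Z=0
after  2: x0=0x15 x1=0x50 x2=0xfb x3=0x96 x4=0x05 x5=0x10  N=0 Z=0
after  3: x0=0x0b x1=0x50 x2=0xfb x3=0x96 x4=0x05 x5=0x10  N=0 Z=0
after  4: x0=0x0b x1=0xa6 x2=0xfb x3=0x96 x4=0x05 x5=0x10  N=1 Z=0
after  5: x0=0x0b x1=0xa7 x2=0xfb x3=0x96 x4=0x05 x5=0x10  N=1 Z=0
after  6: x0=0x0b x1=0xa7 x2=0x86 x3=0x96 x4=0x05 x5=0x10  N=1 Z=0
after  7: x0=0x0b x1=0xa7 x2=0x86 x3=0xf0 x4=0x05 x5=0x10  N=1 Z=0
-- IRQ taken; context saved, return-PC = 8 --

K = 7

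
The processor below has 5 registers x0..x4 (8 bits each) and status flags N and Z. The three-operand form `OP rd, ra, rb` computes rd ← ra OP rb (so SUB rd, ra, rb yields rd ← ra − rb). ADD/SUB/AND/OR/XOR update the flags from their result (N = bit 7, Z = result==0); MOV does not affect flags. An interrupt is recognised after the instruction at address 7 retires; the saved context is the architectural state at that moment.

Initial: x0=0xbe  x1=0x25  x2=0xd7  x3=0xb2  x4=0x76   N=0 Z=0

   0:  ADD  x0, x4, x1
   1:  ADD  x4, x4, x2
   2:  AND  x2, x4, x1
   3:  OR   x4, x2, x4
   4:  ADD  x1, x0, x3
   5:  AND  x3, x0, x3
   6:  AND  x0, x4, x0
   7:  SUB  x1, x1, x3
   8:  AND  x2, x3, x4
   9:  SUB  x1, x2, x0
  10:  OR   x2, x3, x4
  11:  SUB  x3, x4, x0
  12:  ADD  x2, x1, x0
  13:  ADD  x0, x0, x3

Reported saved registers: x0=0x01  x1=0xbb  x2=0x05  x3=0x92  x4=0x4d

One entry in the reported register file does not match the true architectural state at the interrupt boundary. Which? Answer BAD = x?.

BAD = x0

after  0: x0=0x9b x1=0x25 x2=0xd7 x3=0xb2 x4=0x76  N=1 Z=0
after  1: x0=0x9b x1=0x25 x2=0xd7 x3=0xb2 x4=0x4d  N=0 Z=0
after  2: x0=0x9b x1=0x25 x2=0x05 x3=0xb2 x4=0x4d  N=0 Z=0
after  3: x0=0x9b x1=0x25 x2=0x05 x3=0xb2 x4=0x4d  N=0 Z=0
after  4: x0=0x9b x1=0x4d x2=0x05 x3=0xb2 x4=0x4d  N=0 Z=0
after  5: x0=0x9b x1=0x4d x2=0x05 x3=0x92 x4=0x4d  N=1 Z=0
after  6: x0=0x09 x1=0x4d x2=0x05 x3=0x92 x4=0x4d  N=0 Z=0
after  7: x0=0x09 x1=0xbb x2=0x05 x3=0x92 x4=0x4d  N=1 Z=0
-- IRQ taken; context saved, return-PC = 8 --
mismatch: x0: reported 0x01 vs actual 0x09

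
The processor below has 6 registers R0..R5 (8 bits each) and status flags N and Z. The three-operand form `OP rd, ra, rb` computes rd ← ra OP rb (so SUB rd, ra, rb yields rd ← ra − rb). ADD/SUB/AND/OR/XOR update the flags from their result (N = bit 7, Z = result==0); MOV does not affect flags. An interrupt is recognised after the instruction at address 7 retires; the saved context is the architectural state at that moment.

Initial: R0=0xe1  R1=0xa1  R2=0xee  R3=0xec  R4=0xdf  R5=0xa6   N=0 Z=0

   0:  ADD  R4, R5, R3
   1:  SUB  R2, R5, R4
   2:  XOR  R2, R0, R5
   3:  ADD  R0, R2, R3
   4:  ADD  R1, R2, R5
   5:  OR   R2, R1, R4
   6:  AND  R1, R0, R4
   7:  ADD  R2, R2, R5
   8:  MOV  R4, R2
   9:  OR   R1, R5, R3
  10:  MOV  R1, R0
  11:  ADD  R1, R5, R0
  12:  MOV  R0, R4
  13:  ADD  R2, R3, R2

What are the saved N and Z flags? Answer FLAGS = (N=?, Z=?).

after  0: R0=0xe1 R1=0xa1 R2=0xee R3=0xec R4=0x92 R5=0xa6  N=1 Z=0
after  1: R0=0xe1 R1=0xa1 R2=0x14 R3=0xec R4=0x92 R5=0xa6  N=0 Z=0
after  2: R0=0xe1 R1=0xa1 R2=0x47 R3=0xec R4=0x92 R5=0xa6  N=0 Z=0
after  3: R0=0x33 R1=0xa1 R2=0x47 R3=0xec R4=0x92 R5=0xa6  N=0 Z=0
after  4: R0=0x33 R1=0xed R2=0x47 R3=0xec R4=0x92 R5=0xa6  N=1 Z=0
after  5: R0=0x33 R1=0xed R2=0xff R3=0xec R4=0x92 R5=0xa6  N=1 Z=0
after  6: R0=0x33 R1=0x12 R2=0xff R3=0xec R4=0x92 R5=0xa6  N=0 Z=0
after  7: R0=0x33 R1=0x12 R2=0xa5 R3=0xec R4=0x92 R5=0xa6  N=1 Z=0
-- IRQ taken; context saved, return-PC = 8 --

FLAGS = (N=1, Z=0)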